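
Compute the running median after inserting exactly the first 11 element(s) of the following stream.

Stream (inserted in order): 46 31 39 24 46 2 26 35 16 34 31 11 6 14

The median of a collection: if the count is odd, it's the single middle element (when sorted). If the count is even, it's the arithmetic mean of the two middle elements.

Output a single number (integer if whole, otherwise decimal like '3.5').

Answer: 31

Derivation:
Step 1: insert 46 -> lo=[46] (size 1, max 46) hi=[] (size 0) -> median=46
Step 2: insert 31 -> lo=[31] (size 1, max 31) hi=[46] (size 1, min 46) -> median=38.5
Step 3: insert 39 -> lo=[31, 39] (size 2, max 39) hi=[46] (size 1, min 46) -> median=39
Step 4: insert 24 -> lo=[24, 31] (size 2, max 31) hi=[39, 46] (size 2, min 39) -> median=35
Step 5: insert 46 -> lo=[24, 31, 39] (size 3, max 39) hi=[46, 46] (size 2, min 46) -> median=39
Step 6: insert 2 -> lo=[2, 24, 31] (size 3, max 31) hi=[39, 46, 46] (size 3, min 39) -> median=35
Step 7: insert 26 -> lo=[2, 24, 26, 31] (size 4, max 31) hi=[39, 46, 46] (size 3, min 39) -> median=31
Step 8: insert 35 -> lo=[2, 24, 26, 31] (size 4, max 31) hi=[35, 39, 46, 46] (size 4, min 35) -> median=33
Step 9: insert 16 -> lo=[2, 16, 24, 26, 31] (size 5, max 31) hi=[35, 39, 46, 46] (size 4, min 35) -> median=31
Step 10: insert 34 -> lo=[2, 16, 24, 26, 31] (size 5, max 31) hi=[34, 35, 39, 46, 46] (size 5, min 34) -> median=32.5
Step 11: insert 31 -> lo=[2, 16, 24, 26, 31, 31] (size 6, max 31) hi=[34, 35, 39, 46, 46] (size 5, min 34) -> median=31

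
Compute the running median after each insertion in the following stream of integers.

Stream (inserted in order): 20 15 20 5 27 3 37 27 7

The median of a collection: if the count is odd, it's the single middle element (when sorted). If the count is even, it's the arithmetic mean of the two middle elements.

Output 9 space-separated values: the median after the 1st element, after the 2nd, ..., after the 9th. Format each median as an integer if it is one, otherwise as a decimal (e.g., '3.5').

Answer: 20 17.5 20 17.5 20 17.5 20 20 20

Derivation:
Step 1: insert 20 -> lo=[20] (size 1, max 20) hi=[] (size 0) -> median=20
Step 2: insert 15 -> lo=[15] (size 1, max 15) hi=[20] (size 1, min 20) -> median=17.5
Step 3: insert 20 -> lo=[15, 20] (size 2, max 20) hi=[20] (size 1, min 20) -> median=20
Step 4: insert 5 -> lo=[5, 15] (size 2, max 15) hi=[20, 20] (size 2, min 20) -> median=17.5
Step 5: insert 27 -> lo=[5, 15, 20] (size 3, max 20) hi=[20, 27] (size 2, min 20) -> median=20
Step 6: insert 3 -> lo=[3, 5, 15] (size 3, max 15) hi=[20, 20, 27] (size 3, min 20) -> median=17.5
Step 7: insert 37 -> lo=[3, 5, 15, 20] (size 4, max 20) hi=[20, 27, 37] (size 3, min 20) -> median=20
Step 8: insert 27 -> lo=[3, 5, 15, 20] (size 4, max 20) hi=[20, 27, 27, 37] (size 4, min 20) -> median=20
Step 9: insert 7 -> lo=[3, 5, 7, 15, 20] (size 5, max 20) hi=[20, 27, 27, 37] (size 4, min 20) -> median=20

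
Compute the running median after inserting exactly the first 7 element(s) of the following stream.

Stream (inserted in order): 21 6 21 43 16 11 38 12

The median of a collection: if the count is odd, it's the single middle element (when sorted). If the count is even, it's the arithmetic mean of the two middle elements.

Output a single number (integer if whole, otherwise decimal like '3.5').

Answer: 21

Derivation:
Step 1: insert 21 -> lo=[21] (size 1, max 21) hi=[] (size 0) -> median=21
Step 2: insert 6 -> lo=[6] (size 1, max 6) hi=[21] (size 1, min 21) -> median=13.5
Step 3: insert 21 -> lo=[6, 21] (size 2, max 21) hi=[21] (size 1, min 21) -> median=21
Step 4: insert 43 -> lo=[6, 21] (size 2, max 21) hi=[21, 43] (size 2, min 21) -> median=21
Step 5: insert 16 -> lo=[6, 16, 21] (size 3, max 21) hi=[21, 43] (size 2, min 21) -> median=21
Step 6: insert 11 -> lo=[6, 11, 16] (size 3, max 16) hi=[21, 21, 43] (size 3, min 21) -> median=18.5
Step 7: insert 38 -> lo=[6, 11, 16, 21] (size 4, max 21) hi=[21, 38, 43] (size 3, min 21) -> median=21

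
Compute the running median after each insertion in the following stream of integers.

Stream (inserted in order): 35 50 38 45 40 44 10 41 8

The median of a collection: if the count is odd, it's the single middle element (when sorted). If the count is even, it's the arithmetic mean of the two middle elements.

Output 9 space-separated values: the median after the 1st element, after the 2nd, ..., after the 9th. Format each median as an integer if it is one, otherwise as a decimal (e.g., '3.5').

Answer: 35 42.5 38 41.5 40 42 40 40.5 40

Derivation:
Step 1: insert 35 -> lo=[35] (size 1, max 35) hi=[] (size 0) -> median=35
Step 2: insert 50 -> lo=[35] (size 1, max 35) hi=[50] (size 1, min 50) -> median=42.5
Step 3: insert 38 -> lo=[35, 38] (size 2, max 38) hi=[50] (size 1, min 50) -> median=38
Step 4: insert 45 -> lo=[35, 38] (size 2, max 38) hi=[45, 50] (size 2, min 45) -> median=41.5
Step 5: insert 40 -> lo=[35, 38, 40] (size 3, max 40) hi=[45, 50] (size 2, min 45) -> median=40
Step 6: insert 44 -> lo=[35, 38, 40] (size 3, max 40) hi=[44, 45, 50] (size 3, min 44) -> median=42
Step 7: insert 10 -> lo=[10, 35, 38, 40] (size 4, max 40) hi=[44, 45, 50] (size 3, min 44) -> median=40
Step 8: insert 41 -> lo=[10, 35, 38, 40] (size 4, max 40) hi=[41, 44, 45, 50] (size 4, min 41) -> median=40.5
Step 9: insert 8 -> lo=[8, 10, 35, 38, 40] (size 5, max 40) hi=[41, 44, 45, 50] (size 4, min 41) -> median=40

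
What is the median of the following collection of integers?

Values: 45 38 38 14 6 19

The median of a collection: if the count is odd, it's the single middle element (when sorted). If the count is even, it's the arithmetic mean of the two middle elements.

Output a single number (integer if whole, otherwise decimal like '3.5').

Step 1: insert 45 -> lo=[45] (size 1, max 45) hi=[] (size 0) -> median=45
Step 2: insert 38 -> lo=[38] (size 1, max 38) hi=[45] (size 1, min 45) -> median=41.5
Step 3: insert 38 -> lo=[38, 38] (size 2, max 38) hi=[45] (size 1, min 45) -> median=38
Step 4: insert 14 -> lo=[14, 38] (size 2, max 38) hi=[38, 45] (size 2, min 38) -> median=38
Step 5: insert 6 -> lo=[6, 14, 38] (size 3, max 38) hi=[38, 45] (size 2, min 38) -> median=38
Step 6: insert 19 -> lo=[6, 14, 19] (size 3, max 19) hi=[38, 38, 45] (size 3, min 38) -> median=28.5

Answer: 28.5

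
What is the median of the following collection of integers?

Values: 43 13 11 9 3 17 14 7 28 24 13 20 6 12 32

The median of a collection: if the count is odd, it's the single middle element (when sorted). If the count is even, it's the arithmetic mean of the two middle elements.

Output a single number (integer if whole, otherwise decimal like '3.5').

Answer: 13

Derivation:
Step 1: insert 43 -> lo=[43] (size 1, max 43) hi=[] (size 0) -> median=43
Step 2: insert 13 -> lo=[13] (size 1, max 13) hi=[43] (size 1, min 43) -> median=28
Step 3: insert 11 -> lo=[11, 13] (size 2, max 13) hi=[43] (size 1, min 43) -> median=13
Step 4: insert 9 -> lo=[9, 11] (size 2, max 11) hi=[13, 43] (size 2, min 13) -> median=12
Step 5: insert 3 -> lo=[3, 9, 11] (size 3, max 11) hi=[13, 43] (size 2, min 13) -> median=11
Step 6: insert 17 -> lo=[3, 9, 11] (size 3, max 11) hi=[13, 17, 43] (size 3, min 13) -> median=12
Step 7: insert 14 -> lo=[3, 9, 11, 13] (size 4, max 13) hi=[14, 17, 43] (size 3, min 14) -> median=13
Step 8: insert 7 -> lo=[3, 7, 9, 11] (size 4, max 11) hi=[13, 14, 17, 43] (size 4, min 13) -> median=12
Step 9: insert 28 -> lo=[3, 7, 9, 11, 13] (size 5, max 13) hi=[14, 17, 28, 43] (size 4, min 14) -> median=13
Step 10: insert 24 -> lo=[3, 7, 9, 11, 13] (size 5, max 13) hi=[14, 17, 24, 28, 43] (size 5, min 14) -> median=13.5
Step 11: insert 13 -> lo=[3, 7, 9, 11, 13, 13] (size 6, max 13) hi=[14, 17, 24, 28, 43] (size 5, min 14) -> median=13
Step 12: insert 20 -> lo=[3, 7, 9, 11, 13, 13] (size 6, max 13) hi=[14, 17, 20, 24, 28, 43] (size 6, min 14) -> median=13.5
Step 13: insert 6 -> lo=[3, 6, 7, 9, 11, 13, 13] (size 7, max 13) hi=[14, 17, 20, 24, 28, 43] (size 6, min 14) -> median=13
Step 14: insert 12 -> lo=[3, 6, 7, 9, 11, 12, 13] (size 7, max 13) hi=[13, 14, 17, 20, 24, 28, 43] (size 7, min 13) -> median=13
Step 15: insert 32 -> lo=[3, 6, 7, 9, 11, 12, 13, 13] (size 8, max 13) hi=[14, 17, 20, 24, 28, 32, 43] (size 7, min 14) -> median=13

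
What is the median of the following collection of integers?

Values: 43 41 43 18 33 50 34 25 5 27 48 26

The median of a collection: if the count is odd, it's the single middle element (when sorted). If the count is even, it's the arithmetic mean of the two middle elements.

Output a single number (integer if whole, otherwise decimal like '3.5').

Step 1: insert 43 -> lo=[43] (size 1, max 43) hi=[] (size 0) -> median=43
Step 2: insert 41 -> lo=[41] (size 1, max 41) hi=[43] (size 1, min 43) -> median=42
Step 3: insert 43 -> lo=[41, 43] (size 2, max 43) hi=[43] (size 1, min 43) -> median=43
Step 4: insert 18 -> lo=[18, 41] (size 2, max 41) hi=[43, 43] (size 2, min 43) -> median=42
Step 5: insert 33 -> lo=[18, 33, 41] (size 3, max 41) hi=[43, 43] (size 2, min 43) -> median=41
Step 6: insert 50 -> lo=[18, 33, 41] (size 3, max 41) hi=[43, 43, 50] (size 3, min 43) -> median=42
Step 7: insert 34 -> lo=[18, 33, 34, 41] (size 4, max 41) hi=[43, 43, 50] (size 3, min 43) -> median=41
Step 8: insert 25 -> lo=[18, 25, 33, 34] (size 4, max 34) hi=[41, 43, 43, 50] (size 4, min 41) -> median=37.5
Step 9: insert 5 -> lo=[5, 18, 25, 33, 34] (size 5, max 34) hi=[41, 43, 43, 50] (size 4, min 41) -> median=34
Step 10: insert 27 -> lo=[5, 18, 25, 27, 33] (size 5, max 33) hi=[34, 41, 43, 43, 50] (size 5, min 34) -> median=33.5
Step 11: insert 48 -> lo=[5, 18, 25, 27, 33, 34] (size 6, max 34) hi=[41, 43, 43, 48, 50] (size 5, min 41) -> median=34
Step 12: insert 26 -> lo=[5, 18, 25, 26, 27, 33] (size 6, max 33) hi=[34, 41, 43, 43, 48, 50] (size 6, min 34) -> median=33.5

Answer: 33.5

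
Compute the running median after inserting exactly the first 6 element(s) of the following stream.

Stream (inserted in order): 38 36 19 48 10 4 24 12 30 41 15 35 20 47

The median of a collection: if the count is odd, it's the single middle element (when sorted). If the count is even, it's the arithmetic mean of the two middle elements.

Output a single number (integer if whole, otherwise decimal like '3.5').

Step 1: insert 38 -> lo=[38] (size 1, max 38) hi=[] (size 0) -> median=38
Step 2: insert 36 -> lo=[36] (size 1, max 36) hi=[38] (size 1, min 38) -> median=37
Step 3: insert 19 -> lo=[19, 36] (size 2, max 36) hi=[38] (size 1, min 38) -> median=36
Step 4: insert 48 -> lo=[19, 36] (size 2, max 36) hi=[38, 48] (size 2, min 38) -> median=37
Step 5: insert 10 -> lo=[10, 19, 36] (size 3, max 36) hi=[38, 48] (size 2, min 38) -> median=36
Step 6: insert 4 -> lo=[4, 10, 19] (size 3, max 19) hi=[36, 38, 48] (size 3, min 36) -> median=27.5

Answer: 27.5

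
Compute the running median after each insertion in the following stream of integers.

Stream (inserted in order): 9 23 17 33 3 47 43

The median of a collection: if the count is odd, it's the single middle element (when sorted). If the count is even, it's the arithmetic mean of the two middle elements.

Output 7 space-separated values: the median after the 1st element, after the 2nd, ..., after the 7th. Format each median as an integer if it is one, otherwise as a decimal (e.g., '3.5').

Step 1: insert 9 -> lo=[9] (size 1, max 9) hi=[] (size 0) -> median=9
Step 2: insert 23 -> lo=[9] (size 1, max 9) hi=[23] (size 1, min 23) -> median=16
Step 3: insert 17 -> lo=[9, 17] (size 2, max 17) hi=[23] (size 1, min 23) -> median=17
Step 4: insert 33 -> lo=[9, 17] (size 2, max 17) hi=[23, 33] (size 2, min 23) -> median=20
Step 5: insert 3 -> lo=[3, 9, 17] (size 3, max 17) hi=[23, 33] (size 2, min 23) -> median=17
Step 6: insert 47 -> lo=[3, 9, 17] (size 3, max 17) hi=[23, 33, 47] (size 3, min 23) -> median=20
Step 7: insert 43 -> lo=[3, 9, 17, 23] (size 4, max 23) hi=[33, 43, 47] (size 3, min 33) -> median=23

Answer: 9 16 17 20 17 20 23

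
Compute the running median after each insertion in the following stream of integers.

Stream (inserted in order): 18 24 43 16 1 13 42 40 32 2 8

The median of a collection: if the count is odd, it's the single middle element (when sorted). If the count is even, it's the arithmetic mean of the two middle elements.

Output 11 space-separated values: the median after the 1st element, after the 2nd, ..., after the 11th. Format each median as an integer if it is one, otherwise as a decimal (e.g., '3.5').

Step 1: insert 18 -> lo=[18] (size 1, max 18) hi=[] (size 0) -> median=18
Step 2: insert 24 -> lo=[18] (size 1, max 18) hi=[24] (size 1, min 24) -> median=21
Step 3: insert 43 -> lo=[18, 24] (size 2, max 24) hi=[43] (size 1, min 43) -> median=24
Step 4: insert 16 -> lo=[16, 18] (size 2, max 18) hi=[24, 43] (size 2, min 24) -> median=21
Step 5: insert 1 -> lo=[1, 16, 18] (size 3, max 18) hi=[24, 43] (size 2, min 24) -> median=18
Step 6: insert 13 -> lo=[1, 13, 16] (size 3, max 16) hi=[18, 24, 43] (size 3, min 18) -> median=17
Step 7: insert 42 -> lo=[1, 13, 16, 18] (size 4, max 18) hi=[24, 42, 43] (size 3, min 24) -> median=18
Step 8: insert 40 -> lo=[1, 13, 16, 18] (size 4, max 18) hi=[24, 40, 42, 43] (size 4, min 24) -> median=21
Step 9: insert 32 -> lo=[1, 13, 16, 18, 24] (size 5, max 24) hi=[32, 40, 42, 43] (size 4, min 32) -> median=24
Step 10: insert 2 -> lo=[1, 2, 13, 16, 18] (size 5, max 18) hi=[24, 32, 40, 42, 43] (size 5, min 24) -> median=21
Step 11: insert 8 -> lo=[1, 2, 8, 13, 16, 18] (size 6, max 18) hi=[24, 32, 40, 42, 43] (size 5, min 24) -> median=18

Answer: 18 21 24 21 18 17 18 21 24 21 18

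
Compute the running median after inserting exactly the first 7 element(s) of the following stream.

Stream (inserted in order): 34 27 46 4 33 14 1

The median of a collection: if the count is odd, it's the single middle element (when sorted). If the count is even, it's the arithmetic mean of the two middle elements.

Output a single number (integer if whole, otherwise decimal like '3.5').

Step 1: insert 34 -> lo=[34] (size 1, max 34) hi=[] (size 0) -> median=34
Step 2: insert 27 -> lo=[27] (size 1, max 27) hi=[34] (size 1, min 34) -> median=30.5
Step 3: insert 46 -> lo=[27, 34] (size 2, max 34) hi=[46] (size 1, min 46) -> median=34
Step 4: insert 4 -> lo=[4, 27] (size 2, max 27) hi=[34, 46] (size 2, min 34) -> median=30.5
Step 5: insert 33 -> lo=[4, 27, 33] (size 3, max 33) hi=[34, 46] (size 2, min 34) -> median=33
Step 6: insert 14 -> lo=[4, 14, 27] (size 3, max 27) hi=[33, 34, 46] (size 3, min 33) -> median=30
Step 7: insert 1 -> lo=[1, 4, 14, 27] (size 4, max 27) hi=[33, 34, 46] (size 3, min 33) -> median=27

Answer: 27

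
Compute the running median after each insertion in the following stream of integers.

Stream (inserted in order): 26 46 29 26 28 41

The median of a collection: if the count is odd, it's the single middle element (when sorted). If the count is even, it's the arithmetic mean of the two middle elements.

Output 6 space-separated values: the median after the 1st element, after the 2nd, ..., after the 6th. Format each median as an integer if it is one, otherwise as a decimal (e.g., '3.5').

Answer: 26 36 29 27.5 28 28.5

Derivation:
Step 1: insert 26 -> lo=[26] (size 1, max 26) hi=[] (size 0) -> median=26
Step 2: insert 46 -> lo=[26] (size 1, max 26) hi=[46] (size 1, min 46) -> median=36
Step 3: insert 29 -> lo=[26, 29] (size 2, max 29) hi=[46] (size 1, min 46) -> median=29
Step 4: insert 26 -> lo=[26, 26] (size 2, max 26) hi=[29, 46] (size 2, min 29) -> median=27.5
Step 5: insert 28 -> lo=[26, 26, 28] (size 3, max 28) hi=[29, 46] (size 2, min 29) -> median=28
Step 6: insert 41 -> lo=[26, 26, 28] (size 3, max 28) hi=[29, 41, 46] (size 3, min 29) -> median=28.5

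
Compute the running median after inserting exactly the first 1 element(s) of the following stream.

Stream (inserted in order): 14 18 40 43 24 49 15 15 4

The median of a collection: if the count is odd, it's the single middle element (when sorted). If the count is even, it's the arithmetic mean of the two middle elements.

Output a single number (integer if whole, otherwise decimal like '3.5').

Step 1: insert 14 -> lo=[14] (size 1, max 14) hi=[] (size 0) -> median=14

Answer: 14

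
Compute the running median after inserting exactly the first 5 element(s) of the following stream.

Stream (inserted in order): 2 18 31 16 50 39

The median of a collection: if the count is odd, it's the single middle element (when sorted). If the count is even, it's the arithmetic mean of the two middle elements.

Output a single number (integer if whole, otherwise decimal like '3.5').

Answer: 18

Derivation:
Step 1: insert 2 -> lo=[2] (size 1, max 2) hi=[] (size 0) -> median=2
Step 2: insert 18 -> lo=[2] (size 1, max 2) hi=[18] (size 1, min 18) -> median=10
Step 3: insert 31 -> lo=[2, 18] (size 2, max 18) hi=[31] (size 1, min 31) -> median=18
Step 4: insert 16 -> lo=[2, 16] (size 2, max 16) hi=[18, 31] (size 2, min 18) -> median=17
Step 5: insert 50 -> lo=[2, 16, 18] (size 3, max 18) hi=[31, 50] (size 2, min 31) -> median=18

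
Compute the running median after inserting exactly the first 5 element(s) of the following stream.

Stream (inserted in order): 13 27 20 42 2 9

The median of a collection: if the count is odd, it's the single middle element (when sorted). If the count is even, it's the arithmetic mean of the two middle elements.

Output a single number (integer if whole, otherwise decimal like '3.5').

Step 1: insert 13 -> lo=[13] (size 1, max 13) hi=[] (size 0) -> median=13
Step 2: insert 27 -> lo=[13] (size 1, max 13) hi=[27] (size 1, min 27) -> median=20
Step 3: insert 20 -> lo=[13, 20] (size 2, max 20) hi=[27] (size 1, min 27) -> median=20
Step 4: insert 42 -> lo=[13, 20] (size 2, max 20) hi=[27, 42] (size 2, min 27) -> median=23.5
Step 5: insert 2 -> lo=[2, 13, 20] (size 3, max 20) hi=[27, 42] (size 2, min 27) -> median=20

Answer: 20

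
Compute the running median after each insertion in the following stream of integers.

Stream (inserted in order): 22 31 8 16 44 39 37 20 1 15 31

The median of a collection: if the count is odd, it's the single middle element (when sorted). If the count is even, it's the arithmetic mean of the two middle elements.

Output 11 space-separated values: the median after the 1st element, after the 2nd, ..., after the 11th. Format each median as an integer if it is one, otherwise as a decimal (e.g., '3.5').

Step 1: insert 22 -> lo=[22] (size 1, max 22) hi=[] (size 0) -> median=22
Step 2: insert 31 -> lo=[22] (size 1, max 22) hi=[31] (size 1, min 31) -> median=26.5
Step 3: insert 8 -> lo=[8, 22] (size 2, max 22) hi=[31] (size 1, min 31) -> median=22
Step 4: insert 16 -> lo=[8, 16] (size 2, max 16) hi=[22, 31] (size 2, min 22) -> median=19
Step 5: insert 44 -> lo=[8, 16, 22] (size 3, max 22) hi=[31, 44] (size 2, min 31) -> median=22
Step 6: insert 39 -> lo=[8, 16, 22] (size 3, max 22) hi=[31, 39, 44] (size 3, min 31) -> median=26.5
Step 7: insert 37 -> lo=[8, 16, 22, 31] (size 4, max 31) hi=[37, 39, 44] (size 3, min 37) -> median=31
Step 8: insert 20 -> lo=[8, 16, 20, 22] (size 4, max 22) hi=[31, 37, 39, 44] (size 4, min 31) -> median=26.5
Step 9: insert 1 -> lo=[1, 8, 16, 20, 22] (size 5, max 22) hi=[31, 37, 39, 44] (size 4, min 31) -> median=22
Step 10: insert 15 -> lo=[1, 8, 15, 16, 20] (size 5, max 20) hi=[22, 31, 37, 39, 44] (size 5, min 22) -> median=21
Step 11: insert 31 -> lo=[1, 8, 15, 16, 20, 22] (size 6, max 22) hi=[31, 31, 37, 39, 44] (size 5, min 31) -> median=22

Answer: 22 26.5 22 19 22 26.5 31 26.5 22 21 22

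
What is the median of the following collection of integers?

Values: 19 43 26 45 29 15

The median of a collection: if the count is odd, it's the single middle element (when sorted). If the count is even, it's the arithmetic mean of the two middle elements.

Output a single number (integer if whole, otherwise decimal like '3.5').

Answer: 27.5

Derivation:
Step 1: insert 19 -> lo=[19] (size 1, max 19) hi=[] (size 0) -> median=19
Step 2: insert 43 -> lo=[19] (size 1, max 19) hi=[43] (size 1, min 43) -> median=31
Step 3: insert 26 -> lo=[19, 26] (size 2, max 26) hi=[43] (size 1, min 43) -> median=26
Step 4: insert 45 -> lo=[19, 26] (size 2, max 26) hi=[43, 45] (size 2, min 43) -> median=34.5
Step 5: insert 29 -> lo=[19, 26, 29] (size 3, max 29) hi=[43, 45] (size 2, min 43) -> median=29
Step 6: insert 15 -> lo=[15, 19, 26] (size 3, max 26) hi=[29, 43, 45] (size 3, min 29) -> median=27.5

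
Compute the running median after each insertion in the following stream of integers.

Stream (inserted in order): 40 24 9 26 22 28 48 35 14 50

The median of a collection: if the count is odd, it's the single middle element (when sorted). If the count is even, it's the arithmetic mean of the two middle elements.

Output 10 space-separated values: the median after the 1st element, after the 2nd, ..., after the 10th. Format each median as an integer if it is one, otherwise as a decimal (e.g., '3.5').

Step 1: insert 40 -> lo=[40] (size 1, max 40) hi=[] (size 0) -> median=40
Step 2: insert 24 -> lo=[24] (size 1, max 24) hi=[40] (size 1, min 40) -> median=32
Step 3: insert 9 -> lo=[9, 24] (size 2, max 24) hi=[40] (size 1, min 40) -> median=24
Step 4: insert 26 -> lo=[9, 24] (size 2, max 24) hi=[26, 40] (size 2, min 26) -> median=25
Step 5: insert 22 -> lo=[9, 22, 24] (size 3, max 24) hi=[26, 40] (size 2, min 26) -> median=24
Step 6: insert 28 -> lo=[9, 22, 24] (size 3, max 24) hi=[26, 28, 40] (size 3, min 26) -> median=25
Step 7: insert 48 -> lo=[9, 22, 24, 26] (size 4, max 26) hi=[28, 40, 48] (size 3, min 28) -> median=26
Step 8: insert 35 -> lo=[9, 22, 24, 26] (size 4, max 26) hi=[28, 35, 40, 48] (size 4, min 28) -> median=27
Step 9: insert 14 -> lo=[9, 14, 22, 24, 26] (size 5, max 26) hi=[28, 35, 40, 48] (size 4, min 28) -> median=26
Step 10: insert 50 -> lo=[9, 14, 22, 24, 26] (size 5, max 26) hi=[28, 35, 40, 48, 50] (size 5, min 28) -> median=27

Answer: 40 32 24 25 24 25 26 27 26 27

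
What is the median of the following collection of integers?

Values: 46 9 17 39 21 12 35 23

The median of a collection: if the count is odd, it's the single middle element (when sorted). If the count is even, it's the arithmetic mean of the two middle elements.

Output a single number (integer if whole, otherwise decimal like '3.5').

Step 1: insert 46 -> lo=[46] (size 1, max 46) hi=[] (size 0) -> median=46
Step 2: insert 9 -> lo=[9] (size 1, max 9) hi=[46] (size 1, min 46) -> median=27.5
Step 3: insert 17 -> lo=[9, 17] (size 2, max 17) hi=[46] (size 1, min 46) -> median=17
Step 4: insert 39 -> lo=[9, 17] (size 2, max 17) hi=[39, 46] (size 2, min 39) -> median=28
Step 5: insert 21 -> lo=[9, 17, 21] (size 3, max 21) hi=[39, 46] (size 2, min 39) -> median=21
Step 6: insert 12 -> lo=[9, 12, 17] (size 3, max 17) hi=[21, 39, 46] (size 3, min 21) -> median=19
Step 7: insert 35 -> lo=[9, 12, 17, 21] (size 4, max 21) hi=[35, 39, 46] (size 3, min 35) -> median=21
Step 8: insert 23 -> lo=[9, 12, 17, 21] (size 4, max 21) hi=[23, 35, 39, 46] (size 4, min 23) -> median=22

Answer: 22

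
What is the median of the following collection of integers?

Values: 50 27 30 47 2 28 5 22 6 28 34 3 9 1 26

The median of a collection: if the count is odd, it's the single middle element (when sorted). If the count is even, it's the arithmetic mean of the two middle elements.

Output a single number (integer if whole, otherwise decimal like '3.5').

Step 1: insert 50 -> lo=[50] (size 1, max 50) hi=[] (size 0) -> median=50
Step 2: insert 27 -> lo=[27] (size 1, max 27) hi=[50] (size 1, min 50) -> median=38.5
Step 3: insert 30 -> lo=[27, 30] (size 2, max 30) hi=[50] (size 1, min 50) -> median=30
Step 4: insert 47 -> lo=[27, 30] (size 2, max 30) hi=[47, 50] (size 2, min 47) -> median=38.5
Step 5: insert 2 -> lo=[2, 27, 30] (size 3, max 30) hi=[47, 50] (size 2, min 47) -> median=30
Step 6: insert 28 -> lo=[2, 27, 28] (size 3, max 28) hi=[30, 47, 50] (size 3, min 30) -> median=29
Step 7: insert 5 -> lo=[2, 5, 27, 28] (size 4, max 28) hi=[30, 47, 50] (size 3, min 30) -> median=28
Step 8: insert 22 -> lo=[2, 5, 22, 27] (size 4, max 27) hi=[28, 30, 47, 50] (size 4, min 28) -> median=27.5
Step 9: insert 6 -> lo=[2, 5, 6, 22, 27] (size 5, max 27) hi=[28, 30, 47, 50] (size 4, min 28) -> median=27
Step 10: insert 28 -> lo=[2, 5, 6, 22, 27] (size 5, max 27) hi=[28, 28, 30, 47, 50] (size 5, min 28) -> median=27.5
Step 11: insert 34 -> lo=[2, 5, 6, 22, 27, 28] (size 6, max 28) hi=[28, 30, 34, 47, 50] (size 5, min 28) -> median=28
Step 12: insert 3 -> lo=[2, 3, 5, 6, 22, 27] (size 6, max 27) hi=[28, 28, 30, 34, 47, 50] (size 6, min 28) -> median=27.5
Step 13: insert 9 -> lo=[2, 3, 5, 6, 9, 22, 27] (size 7, max 27) hi=[28, 28, 30, 34, 47, 50] (size 6, min 28) -> median=27
Step 14: insert 1 -> lo=[1, 2, 3, 5, 6, 9, 22] (size 7, max 22) hi=[27, 28, 28, 30, 34, 47, 50] (size 7, min 27) -> median=24.5
Step 15: insert 26 -> lo=[1, 2, 3, 5, 6, 9, 22, 26] (size 8, max 26) hi=[27, 28, 28, 30, 34, 47, 50] (size 7, min 27) -> median=26

Answer: 26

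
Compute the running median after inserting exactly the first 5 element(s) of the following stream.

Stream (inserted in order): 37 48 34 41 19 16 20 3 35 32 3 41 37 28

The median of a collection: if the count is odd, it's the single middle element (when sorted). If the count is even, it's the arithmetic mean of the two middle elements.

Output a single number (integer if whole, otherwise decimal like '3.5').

Step 1: insert 37 -> lo=[37] (size 1, max 37) hi=[] (size 0) -> median=37
Step 2: insert 48 -> lo=[37] (size 1, max 37) hi=[48] (size 1, min 48) -> median=42.5
Step 3: insert 34 -> lo=[34, 37] (size 2, max 37) hi=[48] (size 1, min 48) -> median=37
Step 4: insert 41 -> lo=[34, 37] (size 2, max 37) hi=[41, 48] (size 2, min 41) -> median=39
Step 5: insert 19 -> lo=[19, 34, 37] (size 3, max 37) hi=[41, 48] (size 2, min 41) -> median=37

Answer: 37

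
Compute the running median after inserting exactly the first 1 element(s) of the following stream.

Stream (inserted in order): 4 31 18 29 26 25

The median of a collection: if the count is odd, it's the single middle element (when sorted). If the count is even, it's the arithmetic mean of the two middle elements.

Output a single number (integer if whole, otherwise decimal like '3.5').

Answer: 4

Derivation:
Step 1: insert 4 -> lo=[4] (size 1, max 4) hi=[] (size 0) -> median=4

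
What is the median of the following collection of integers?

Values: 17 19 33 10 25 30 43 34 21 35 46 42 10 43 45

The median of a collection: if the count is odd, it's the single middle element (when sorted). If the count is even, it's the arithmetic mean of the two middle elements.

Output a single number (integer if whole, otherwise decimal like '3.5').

Step 1: insert 17 -> lo=[17] (size 1, max 17) hi=[] (size 0) -> median=17
Step 2: insert 19 -> lo=[17] (size 1, max 17) hi=[19] (size 1, min 19) -> median=18
Step 3: insert 33 -> lo=[17, 19] (size 2, max 19) hi=[33] (size 1, min 33) -> median=19
Step 4: insert 10 -> lo=[10, 17] (size 2, max 17) hi=[19, 33] (size 2, min 19) -> median=18
Step 5: insert 25 -> lo=[10, 17, 19] (size 3, max 19) hi=[25, 33] (size 2, min 25) -> median=19
Step 6: insert 30 -> lo=[10, 17, 19] (size 3, max 19) hi=[25, 30, 33] (size 3, min 25) -> median=22
Step 7: insert 43 -> lo=[10, 17, 19, 25] (size 4, max 25) hi=[30, 33, 43] (size 3, min 30) -> median=25
Step 8: insert 34 -> lo=[10, 17, 19, 25] (size 4, max 25) hi=[30, 33, 34, 43] (size 4, min 30) -> median=27.5
Step 9: insert 21 -> lo=[10, 17, 19, 21, 25] (size 5, max 25) hi=[30, 33, 34, 43] (size 4, min 30) -> median=25
Step 10: insert 35 -> lo=[10, 17, 19, 21, 25] (size 5, max 25) hi=[30, 33, 34, 35, 43] (size 5, min 30) -> median=27.5
Step 11: insert 46 -> lo=[10, 17, 19, 21, 25, 30] (size 6, max 30) hi=[33, 34, 35, 43, 46] (size 5, min 33) -> median=30
Step 12: insert 42 -> lo=[10, 17, 19, 21, 25, 30] (size 6, max 30) hi=[33, 34, 35, 42, 43, 46] (size 6, min 33) -> median=31.5
Step 13: insert 10 -> lo=[10, 10, 17, 19, 21, 25, 30] (size 7, max 30) hi=[33, 34, 35, 42, 43, 46] (size 6, min 33) -> median=30
Step 14: insert 43 -> lo=[10, 10, 17, 19, 21, 25, 30] (size 7, max 30) hi=[33, 34, 35, 42, 43, 43, 46] (size 7, min 33) -> median=31.5
Step 15: insert 45 -> lo=[10, 10, 17, 19, 21, 25, 30, 33] (size 8, max 33) hi=[34, 35, 42, 43, 43, 45, 46] (size 7, min 34) -> median=33

Answer: 33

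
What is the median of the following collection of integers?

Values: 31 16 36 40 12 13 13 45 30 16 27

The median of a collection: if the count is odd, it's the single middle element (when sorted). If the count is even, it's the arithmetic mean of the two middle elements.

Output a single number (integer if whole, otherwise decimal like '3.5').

Answer: 27

Derivation:
Step 1: insert 31 -> lo=[31] (size 1, max 31) hi=[] (size 0) -> median=31
Step 2: insert 16 -> lo=[16] (size 1, max 16) hi=[31] (size 1, min 31) -> median=23.5
Step 3: insert 36 -> lo=[16, 31] (size 2, max 31) hi=[36] (size 1, min 36) -> median=31
Step 4: insert 40 -> lo=[16, 31] (size 2, max 31) hi=[36, 40] (size 2, min 36) -> median=33.5
Step 5: insert 12 -> lo=[12, 16, 31] (size 3, max 31) hi=[36, 40] (size 2, min 36) -> median=31
Step 6: insert 13 -> lo=[12, 13, 16] (size 3, max 16) hi=[31, 36, 40] (size 3, min 31) -> median=23.5
Step 7: insert 13 -> lo=[12, 13, 13, 16] (size 4, max 16) hi=[31, 36, 40] (size 3, min 31) -> median=16
Step 8: insert 45 -> lo=[12, 13, 13, 16] (size 4, max 16) hi=[31, 36, 40, 45] (size 4, min 31) -> median=23.5
Step 9: insert 30 -> lo=[12, 13, 13, 16, 30] (size 5, max 30) hi=[31, 36, 40, 45] (size 4, min 31) -> median=30
Step 10: insert 16 -> lo=[12, 13, 13, 16, 16] (size 5, max 16) hi=[30, 31, 36, 40, 45] (size 5, min 30) -> median=23
Step 11: insert 27 -> lo=[12, 13, 13, 16, 16, 27] (size 6, max 27) hi=[30, 31, 36, 40, 45] (size 5, min 30) -> median=27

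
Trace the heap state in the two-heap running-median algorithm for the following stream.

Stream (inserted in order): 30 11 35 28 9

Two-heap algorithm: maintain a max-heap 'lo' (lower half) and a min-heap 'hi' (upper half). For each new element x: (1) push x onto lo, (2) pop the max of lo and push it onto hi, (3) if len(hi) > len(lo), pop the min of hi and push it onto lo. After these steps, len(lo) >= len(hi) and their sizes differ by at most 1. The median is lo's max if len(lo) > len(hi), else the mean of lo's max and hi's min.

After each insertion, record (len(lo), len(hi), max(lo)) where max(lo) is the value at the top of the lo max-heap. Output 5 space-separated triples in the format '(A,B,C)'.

Answer: (1,0,30) (1,1,11) (2,1,30) (2,2,28) (3,2,28)

Derivation:
Step 1: insert 30 -> lo=[30] hi=[] -> (len(lo)=1, len(hi)=0, max(lo)=30)
Step 2: insert 11 -> lo=[11] hi=[30] -> (len(lo)=1, len(hi)=1, max(lo)=11)
Step 3: insert 35 -> lo=[11, 30] hi=[35] -> (len(lo)=2, len(hi)=1, max(lo)=30)
Step 4: insert 28 -> lo=[11, 28] hi=[30, 35] -> (len(lo)=2, len(hi)=2, max(lo)=28)
Step 5: insert 9 -> lo=[9, 11, 28] hi=[30, 35] -> (len(lo)=3, len(hi)=2, max(lo)=28)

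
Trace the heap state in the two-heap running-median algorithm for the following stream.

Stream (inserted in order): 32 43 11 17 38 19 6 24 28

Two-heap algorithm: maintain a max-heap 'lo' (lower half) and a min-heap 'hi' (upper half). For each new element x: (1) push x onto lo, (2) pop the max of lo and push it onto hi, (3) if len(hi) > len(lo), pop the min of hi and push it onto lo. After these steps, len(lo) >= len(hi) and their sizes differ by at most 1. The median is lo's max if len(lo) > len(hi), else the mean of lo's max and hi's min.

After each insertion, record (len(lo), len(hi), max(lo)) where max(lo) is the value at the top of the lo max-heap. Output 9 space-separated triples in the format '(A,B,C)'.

Answer: (1,0,32) (1,1,32) (2,1,32) (2,2,17) (3,2,32) (3,3,19) (4,3,19) (4,4,19) (5,4,24)

Derivation:
Step 1: insert 32 -> lo=[32] hi=[] -> (len(lo)=1, len(hi)=0, max(lo)=32)
Step 2: insert 43 -> lo=[32] hi=[43] -> (len(lo)=1, len(hi)=1, max(lo)=32)
Step 3: insert 11 -> lo=[11, 32] hi=[43] -> (len(lo)=2, len(hi)=1, max(lo)=32)
Step 4: insert 17 -> lo=[11, 17] hi=[32, 43] -> (len(lo)=2, len(hi)=2, max(lo)=17)
Step 5: insert 38 -> lo=[11, 17, 32] hi=[38, 43] -> (len(lo)=3, len(hi)=2, max(lo)=32)
Step 6: insert 19 -> lo=[11, 17, 19] hi=[32, 38, 43] -> (len(lo)=3, len(hi)=3, max(lo)=19)
Step 7: insert 6 -> lo=[6, 11, 17, 19] hi=[32, 38, 43] -> (len(lo)=4, len(hi)=3, max(lo)=19)
Step 8: insert 24 -> lo=[6, 11, 17, 19] hi=[24, 32, 38, 43] -> (len(lo)=4, len(hi)=4, max(lo)=19)
Step 9: insert 28 -> lo=[6, 11, 17, 19, 24] hi=[28, 32, 38, 43] -> (len(lo)=5, len(hi)=4, max(lo)=24)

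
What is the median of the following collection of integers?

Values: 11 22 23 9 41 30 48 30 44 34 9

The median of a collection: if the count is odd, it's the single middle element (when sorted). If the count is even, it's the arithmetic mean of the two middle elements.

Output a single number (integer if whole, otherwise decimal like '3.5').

Step 1: insert 11 -> lo=[11] (size 1, max 11) hi=[] (size 0) -> median=11
Step 2: insert 22 -> lo=[11] (size 1, max 11) hi=[22] (size 1, min 22) -> median=16.5
Step 3: insert 23 -> lo=[11, 22] (size 2, max 22) hi=[23] (size 1, min 23) -> median=22
Step 4: insert 9 -> lo=[9, 11] (size 2, max 11) hi=[22, 23] (size 2, min 22) -> median=16.5
Step 5: insert 41 -> lo=[9, 11, 22] (size 3, max 22) hi=[23, 41] (size 2, min 23) -> median=22
Step 6: insert 30 -> lo=[9, 11, 22] (size 3, max 22) hi=[23, 30, 41] (size 3, min 23) -> median=22.5
Step 7: insert 48 -> lo=[9, 11, 22, 23] (size 4, max 23) hi=[30, 41, 48] (size 3, min 30) -> median=23
Step 8: insert 30 -> lo=[9, 11, 22, 23] (size 4, max 23) hi=[30, 30, 41, 48] (size 4, min 30) -> median=26.5
Step 9: insert 44 -> lo=[9, 11, 22, 23, 30] (size 5, max 30) hi=[30, 41, 44, 48] (size 4, min 30) -> median=30
Step 10: insert 34 -> lo=[9, 11, 22, 23, 30] (size 5, max 30) hi=[30, 34, 41, 44, 48] (size 5, min 30) -> median=30
Step 11: insert 9 -> lo=[9, 9, 11, 22, 23, 30] (size 6, max 30) hi=[30, 34, 41, 44, 48] (size 5, min 30) -> median=30

Answer: 30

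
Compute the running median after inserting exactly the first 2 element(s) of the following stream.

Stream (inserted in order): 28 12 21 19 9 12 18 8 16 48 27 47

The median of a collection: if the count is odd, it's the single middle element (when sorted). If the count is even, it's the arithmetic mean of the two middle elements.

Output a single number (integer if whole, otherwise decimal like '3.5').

Answer: 20

Derivation:
Step 1: insert 28 -> lo=[28] (size 1, max 28) hi=[] (size 0) -> median=28
Step 2: insert 12 -> lo=[12] (size 1, max 12) hi=[28] (size 1, min 28) -> median=20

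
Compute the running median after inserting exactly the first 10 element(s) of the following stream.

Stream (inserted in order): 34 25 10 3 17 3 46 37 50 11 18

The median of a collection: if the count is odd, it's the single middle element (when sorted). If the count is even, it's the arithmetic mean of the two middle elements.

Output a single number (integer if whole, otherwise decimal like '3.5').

Step 1: insert 34 -> lo=[34] (size 1, max 34) hi=[] (size 0) -> median=34
Step 2: insert 25 -> lo=[25] (size 1, max 25) hi=[34] (size 1, min 34) -> median=29.5
Step 3: insert 10 -> lo=[10, 25] (size 2, max 25) hi=[34] (size 1, min 34) -> median=25
Step 4: insert 3 -> lo=[3, 10] (size 2, max 10) hi=[25, 34] (size 2, min 25) -> median=17.5
Step 5: insert 17 -> lo=[3, 10, 17] (size 3, max 17) hi=[25, 34] (size 2, min 25) -> median=17
Step 6: insert 3 -> lo=[3, 3, 10] (size 3, max 10) hi=[17, 25, 34] (size 3, min 17) -> median=13.5
Step 7: insert 46 -> lo=[3, 3, 10, 17] (size 4, max 17) hi=[25, 34, 46] (size 3, min 25) -> median=17
Step 8: insert 37 -> lo=[3, 3, 10, 17] (size 4, max 17) hi=[25, 34, 37, 46] (size 4, min 25) -> median=21
Step 9: insert 50 -> lo=[3, 3, 10, 17, 25] (size 5, max 25) hi=[34, 37, 46, 50] (size 4, min 34) -> median=25
Step 10: insert 11 -> lo=[3, 3, 10, 11, 17] (size 5, max 17) hi=[25, 34, 37, 46, 50] (size 5, min 25) -> median=21

Answer: 21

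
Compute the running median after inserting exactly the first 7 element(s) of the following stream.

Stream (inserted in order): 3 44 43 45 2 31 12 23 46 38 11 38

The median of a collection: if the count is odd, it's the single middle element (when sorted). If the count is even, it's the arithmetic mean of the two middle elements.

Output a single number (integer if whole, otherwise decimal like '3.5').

Answer: 31

Derivation:
Step 1: insert 3 -> lo=[3] (size 1, max 3) hi=[] (size 0) -> median=3
Step 2: insert 44 -> lo=[3] (size 1, max 3) hi=[44] (size 1, min 44) -> median=23.5
Step 3: insert 43 -> lo=[3, 43] (size 2, max 43) hi=[44] (size 1, min 44) -> median=43
Step 4: insert 45 -> lo=[3, 43] (size 2, max 43) hi=[44, 45] (size 2, min 44) -> median=43.5
Step 5: insert 2 -> lo=[2, 3, 43] (size 3, max 43) hi=[44, 45] (size 2, min 44) -> median=43
Step 6: insert 31 -> lo=[2, 3, 31] (size 3, max 31) hi=[43, 44, 45] (size 3, min 43) -> median=37
Step 7: insert 12 -> lo=[2, 3, 12, 31] (size 4, max 31) hi=[43, 44, 45] (size 3, min 43) -> median=31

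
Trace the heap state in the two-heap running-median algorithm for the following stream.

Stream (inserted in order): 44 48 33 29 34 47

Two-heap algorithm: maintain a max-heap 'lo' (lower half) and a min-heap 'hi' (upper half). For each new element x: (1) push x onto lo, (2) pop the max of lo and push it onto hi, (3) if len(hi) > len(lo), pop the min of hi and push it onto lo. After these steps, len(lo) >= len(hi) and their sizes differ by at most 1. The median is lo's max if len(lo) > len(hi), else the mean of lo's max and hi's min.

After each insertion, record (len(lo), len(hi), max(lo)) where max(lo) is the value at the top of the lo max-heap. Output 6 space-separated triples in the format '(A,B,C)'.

Answer: (1,0,44) (1,1,44) (2,1,44) (2,2,33) (3,2,34) (3,3,34)

Derivation:
Step 1: insert 44 -> lo=[44] hi=[] -> (len(lo)=1, len(hi)=0, max(lo)=44)
Step 2: insert 48 -> lo=[44] hi=[48] -> (len(lo)=1, len(hi)=1, max(lo)=44)
Step 3: insert 33 -> lo=[33, 44] hi=[48] -> (len(lo)=2, len(hi)=1, max(lo)=44)
Step 4: insert 29 -> lo=[29, 33] hi=[44, 48] -> (len(lo)=2, len(hi)=2, max(lo)=33)
Step 5: insert 34 -> lo=[29, 33, 34] hi=[44, 48] -> (len(lo)=3, len(hi)=2, max(lo)=34)
Step 6: insert 47 -> lo=[29, 33, 34] hi=[44, 47, 48] -> (len(lo)=3, len(hi)=3, max(lo)=34)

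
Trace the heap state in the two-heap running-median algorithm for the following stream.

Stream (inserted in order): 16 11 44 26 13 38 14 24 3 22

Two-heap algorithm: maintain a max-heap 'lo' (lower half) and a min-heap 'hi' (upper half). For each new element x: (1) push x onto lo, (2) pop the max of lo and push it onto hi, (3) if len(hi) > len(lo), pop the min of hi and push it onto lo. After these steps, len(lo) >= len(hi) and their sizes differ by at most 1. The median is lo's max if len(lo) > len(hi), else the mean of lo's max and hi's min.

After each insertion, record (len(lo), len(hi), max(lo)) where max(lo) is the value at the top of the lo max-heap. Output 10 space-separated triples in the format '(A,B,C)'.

Step 1: insert 16 -> lo=[16] hi=[] -> (len(lo)=1, len(hi)=0, max(lo)=16)
Step 2: insert 11 -> lo=[11] hi=[16] -> (len(lo)=1, len(hi)=1, max(lo)=11)
Step 3: insert 44 -> lo=[11, 16] hi=[44] -> (len(lo)=2, len(hi)=1, max(lo)=16)
Step 4: insert 26 -> lo=[11, 16] hi=[26, 44] -> (len(lo)=2, len(hi)=2, max(lo)=16)
Step 5: insert 13 -> lo=[11, 13, 16] hi=[26, 44] -> (len(lo)=3, len(hi)=2, max(lo)=16)
Step 6: insert 38 -> lo=[11, 13, 16] hi=[26, 38, 44] -> (len(lo)=3, len(hi)=3, max(lo)=16)
Step 7: insert 14 -> lo=[11, 13, 14, 16] hi=[26, 38, 44] -> (len(lo)=4, len(hi)=3, max(lo)=16)
Step 8: insert 24 -> lo=[11, 13, 14, 16] hi=[24, 26, 38, 44] -> (len(lo)=4, len(hi)=4, max(lo)=16)
Step 9: insert 3 -> lo=[3, 11, 13, 14, 16] hi=[24, 26, 38, 44] -> (len(lo)=5, len(hi)=4, max(lo)=16)
Step 10: insert 22 -> lo=[3, 11, 13, 14, 16] hi=[22, 24, 26, 38, 44] -> (len(lo)=5, len(hi)=5, max(lo)=16)

Answer: (1,0,16) (1,1,11) (2,1,16) (2,2,16) (3,2,16) (3,3,16) (4,3,16) (4,4,16) (5,4,16) (5,5,16)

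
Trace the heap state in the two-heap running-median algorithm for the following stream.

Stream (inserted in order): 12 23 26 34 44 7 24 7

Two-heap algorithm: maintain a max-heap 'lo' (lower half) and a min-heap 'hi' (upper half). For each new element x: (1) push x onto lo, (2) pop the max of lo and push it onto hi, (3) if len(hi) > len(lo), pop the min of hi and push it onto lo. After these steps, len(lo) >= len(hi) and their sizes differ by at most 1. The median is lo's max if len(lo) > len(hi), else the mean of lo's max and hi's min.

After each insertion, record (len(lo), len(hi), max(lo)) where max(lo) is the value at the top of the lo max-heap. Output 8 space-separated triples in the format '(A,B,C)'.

Answer: (1,0,12) (1,1,12) (2,1,23) (2,2,23) (3,2,26) (3,3,23) (4,3,24) (4,4,23)

Derivation:
Step 1: insert 12 -> lo=[12] hi=[] -> (len(lo)=1, len(hi)=0, max(lo)=12)
Step 2: insert 23 -> lo=[12] hi=[23] -> (len(lo)=1, len(hi)=1, max(lo)=12)
Step 3: insert 26 -> lo=[12, 23] hi=[26] -> (len(lo)=2, len(hi)=1, max(lo)=23)
Step 4: insert 34 -> lo=[12, 23] hi=[26, 34] -> (len(lo)=2, len(hi)=2, max(lo)=23)
Step 5: insert 44 -> lo=[12, 23, 26] hi=[34, 44] -> (len(lo)=3, len(hi)=2, max(lo)=26)
Step 6: insert 7 -> lo=[7, 12, 23] hi=[26, 34, 44] -> (len(lo)=3, len(hi)=3, max(lo)=23)
Step 7: insert 24 -> lo=[7, 12, 23, 24] hi=[26, 34, 44] -> (len(lo)=4, len(hi)=3, max(lo)=24)
Step 8: insert 7 -> lo=[7, 7, 12, 23] hi=[24, 26, 34, 44] -> (len(lo)=4, len(hi)=4, max(lo)=23)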